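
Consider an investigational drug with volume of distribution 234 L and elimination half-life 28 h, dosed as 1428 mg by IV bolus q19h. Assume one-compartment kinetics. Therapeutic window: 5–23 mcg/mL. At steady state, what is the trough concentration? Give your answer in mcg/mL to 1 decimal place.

τ/t½ = 19/28 ≈ 0.67857, so fraction remaining f = (1/2)^(19/28) ≈ 0.6248.
Single-dose peak C₀ = D/Vd = 1428/234 ≈ 6.103 mcg/mL.
Steady-state trough Cmin,ss = C₀·f/(1−f) ≈ 6.103 × 0.6248/0.3752 ≈ 10.163 mcg/mL.
Trough 10.2 mcg/mL vs MEC 5 mcg/mL: adequate.

10.2 mcg/mL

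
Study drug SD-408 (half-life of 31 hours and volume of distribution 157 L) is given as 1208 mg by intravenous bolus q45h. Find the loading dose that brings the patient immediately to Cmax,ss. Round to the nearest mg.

1904 mg

f = (1/2)^(45/31) ≈ 0.365612; accumulation ratio R = 1/(1−f) ≈ 1.57632.
Loading dose to hit Cmax,ss on first dose: D_load = D_maint·R ≈ 1208 × 1.57632 ≈ 1904.19 mg.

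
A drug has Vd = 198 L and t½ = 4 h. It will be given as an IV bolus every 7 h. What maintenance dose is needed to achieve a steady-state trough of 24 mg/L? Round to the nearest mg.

11232 mg

τ/t½ = 7/4 ≈ 1.75, so f = (1/2)^(7/4) ≈ 0.297302.
Cmin,ss = (D/Vd)·f/(1−f), so D = Cmin,ss·Vd·(1−f)/f.
D = 24 × 198 × (1−f)/f ≈ 24 × 198 × 2.36358 ≈ 11231.73 mg.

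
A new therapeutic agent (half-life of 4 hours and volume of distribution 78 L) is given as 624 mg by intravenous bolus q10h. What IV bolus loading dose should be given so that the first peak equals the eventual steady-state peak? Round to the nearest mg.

f = (1/2)^(10/4) ≈ 0.176777; accumulation ratio R = 1/(1−f) ≈ 1.21474.
Loading dose to hit Cmax,ss on first dose: D_load = D_maint·R ≈ 624 × 1.21474 ≈ 758.00 mg.

758 mg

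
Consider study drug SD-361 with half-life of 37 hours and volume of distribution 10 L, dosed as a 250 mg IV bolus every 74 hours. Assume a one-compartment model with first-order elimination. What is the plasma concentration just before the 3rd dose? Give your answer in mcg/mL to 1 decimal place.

f = (1/2)^(τ/t½) = (1/2)^(74/37) ≈ 0.2500.
C₀ = D/Vd = 250/10 ≈ 25.000 mcg/mL.
Before the 3rd dose, 2 doses have been given. Superposition: Cmin = C₀·(f + f²).
≈ 25.000 × (0.2500 + 0.0625) ≈ 25.000 × 0.3125 ≈ 7.812 mcg/mL.

7.8 mcg/mL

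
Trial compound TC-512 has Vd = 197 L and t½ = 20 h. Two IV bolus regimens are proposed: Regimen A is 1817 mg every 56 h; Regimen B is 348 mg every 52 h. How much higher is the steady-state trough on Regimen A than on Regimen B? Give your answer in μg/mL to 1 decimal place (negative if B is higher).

1.2 μg/mL

Regimen A: f = (1/2)^(56/20) ≈ 0.1436; Cmin,ss = (1817/197)·f/(1−f) ≈ 1.547 μg/mL.
Regimen B: f = (1/2)^(52/20) ≈ 0.1649; Cmin,ss = (348/197)·f/(1−f) ≈ 0.349 μg/mL.
Difference ≈ 1.547 − 0.349 ≈ 1.198 μg/mL.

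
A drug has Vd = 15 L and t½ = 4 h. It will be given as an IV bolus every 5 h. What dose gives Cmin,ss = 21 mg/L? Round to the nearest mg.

434 mg

τ/t½ = 5/4 ≈ 1.25, so f = (1/2)^(5/4) ≈ 0.420448.
Cmin,ss = (D/Vd)·f/(1−f), so D = Cmin,ss·Vd·(1−f)/f.
D = 21 × 15 × (1−f)/f ≈ 21 × 15 × 1.37842 ≈ 434.20 mg.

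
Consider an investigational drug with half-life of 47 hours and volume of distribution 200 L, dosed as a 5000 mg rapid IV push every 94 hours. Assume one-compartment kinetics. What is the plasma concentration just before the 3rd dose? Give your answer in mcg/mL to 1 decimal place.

7.8 mcg/mL

f = (1/2)^(τ/t½) = (1/2)^(94/47) ≈ 0.2500.
C₀ = D/Vd = 5000/200 ≈ 25.000 mcg/mL.
Before the 3rd dose, 2 doses have been given. Superposition: Cmin = C₀·(f + f²).
≈ 25.000 × (0.2500 + 0.0625) ≈ 25.000 × 0.3125 ≈ 7.812 mcg/mL.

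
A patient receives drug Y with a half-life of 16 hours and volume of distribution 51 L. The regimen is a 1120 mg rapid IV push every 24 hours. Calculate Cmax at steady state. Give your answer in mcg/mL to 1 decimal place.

k = ln2/t½ = ln2/16 ≈ 0.043322 h⁻¹; fraction remaining f = e^(−kτ) = e^(−0.043322×24) ≈ 0.3536.
At steady state, accumulation factor R = 1/(1 − e^(−kτ)) ≈ 1.5470.
Each bolus raises the concentration by D/Vd = 1120/51 ≈ 21.961 mcg/mL.
Steady-state peak Cmax,ss = C₀·R ≈ 21.961 × 1.5470 ≈ 33.974 mcg/mL.

34.0 mcg/mL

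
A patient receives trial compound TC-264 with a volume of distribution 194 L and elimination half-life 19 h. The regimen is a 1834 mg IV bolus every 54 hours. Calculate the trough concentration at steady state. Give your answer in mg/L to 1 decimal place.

1.5 mg/L

τ/t½ = 54/19 ≈ 2.8421, so fraction remaining f = (1/2)^(54/19) ≈ 0.1395.
Each bolus raises the concentration by D/Vd = 1834/194 ≈ 9.454 mg/L.
Steady-state trough Cmin,ss = C₀·f/(1−f) ≈ 9.454 × 0.1395/0.8605 ≈ 1.533 mg/L.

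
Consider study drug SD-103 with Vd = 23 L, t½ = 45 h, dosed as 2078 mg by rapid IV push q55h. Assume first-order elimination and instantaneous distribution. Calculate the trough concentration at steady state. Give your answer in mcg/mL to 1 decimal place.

67.8 mcg/mL

τ/t½ = 55/45 ≈ 1.2222, so fraction remaining f = (1/2)^(55/45) ≈ 0.4286.
Single-dose peak C₀ = D/Vd = 2078/23 ≈ 90.348 mcg/mL.
Steady-state trough Cmin,ss = C₀·f/(1−f) ≈ 90.348 × 0.4286/0.5714 ≈ 67.769 mcg/mL.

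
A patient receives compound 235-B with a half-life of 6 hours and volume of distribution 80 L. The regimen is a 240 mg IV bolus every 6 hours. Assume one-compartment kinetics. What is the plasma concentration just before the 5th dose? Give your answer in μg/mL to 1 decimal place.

2.8 μg/mL

f = (1/2)^(τ/t½) = (1/2)^(6/6) ≈ 0.5000.
C₀ = D/Vd = 240/80 ≈ 3.000 μg/mL.
Before the 5th dose, 4 doses have been given. Superposition: Cmin = C₀·(f + f² + … + f^4).
≈ 3.000 × (0.5000 + 0.2500 + 0.1250 + 0.0625) ≈ 3.000 × 0.9375 ≈ 2.812 μg/mL.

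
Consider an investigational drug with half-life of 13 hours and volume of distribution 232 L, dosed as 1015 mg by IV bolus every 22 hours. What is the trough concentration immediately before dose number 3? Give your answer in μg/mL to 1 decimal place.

f = (1/2)^(τ/t½) = (1/2)^(22/13) ≈ 0.3094.
C₀ = D/Vd = 1015/232 ≈ 4.375 μg/mL.
Before the 3rd dose, 2 doses have been given. Superposition: Cmin = C₀·(f + f²).
≈ 4.375 × (0.3094 + 0.0957) ≈ 4.375 × 0.4051 ≈ 1.772 μg/mL.

1.8 μg/mL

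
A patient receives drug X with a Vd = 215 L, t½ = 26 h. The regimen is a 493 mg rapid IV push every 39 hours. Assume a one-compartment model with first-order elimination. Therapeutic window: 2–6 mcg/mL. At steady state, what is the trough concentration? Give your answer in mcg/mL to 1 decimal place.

1.3 mcg/mL

τ/t½ = 39/26 ≈ 1.5, so fraction remaining f = (1/2)^(39/26) ≈ 0.3536.
Accumulation ratio R = 1/(1 − f) ≈ 1/0.6464 ≈ 1.5470.
Single-dose peak C₀ = D/Vd = 493/215 ≈ 2.293 mcg/mL.
Steady-state peak Cmax,ss = C₀·R ≈ 2.293 × 1.5470 ≈ 3.547 mcg/mL.
Steady-state trough Cmin,ss = Cmax,ss·f ≈ 3.547 × 0.3536 ≈ 1.254 mcg/mL.
Trough 1.3 mcg/mL vs MEC 2 mcg/mL: subtherapeutic.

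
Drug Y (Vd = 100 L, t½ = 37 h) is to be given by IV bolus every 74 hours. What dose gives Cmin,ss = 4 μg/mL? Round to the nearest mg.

1200 mg

τ/t½ = 74/37 ≈ 2, so f = (1/2)^(74/37) ≈ 0.250000.
Cmin,ss = (D/Vd)·f/(1−f), so D = Cmin,ss·Vd·(1−f)/f.
D = 4 × 100 × (1−f)/f ≈ 4 × 100 × 3.00000 ≈ 1200.00 mg.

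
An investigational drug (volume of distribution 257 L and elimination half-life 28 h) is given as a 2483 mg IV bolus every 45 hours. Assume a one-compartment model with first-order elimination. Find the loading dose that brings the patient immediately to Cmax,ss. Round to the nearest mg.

3696 mg

f = (1/2)^(45/28) ≈ 0.328248; accumulation ratio R = 1/(1−f) ≈ 1.48864.
Loading dose to hit Cmax,ss on first dose: D_load = D_maint·R ≈ 2483 × 1.48864 ≈ 3696.29 mg.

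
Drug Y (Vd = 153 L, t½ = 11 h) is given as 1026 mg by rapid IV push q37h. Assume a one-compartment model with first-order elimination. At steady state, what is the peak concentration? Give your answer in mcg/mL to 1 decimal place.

k = ln2/t½ = ln2/11 ≈ 0.063013 h⁻¹; fraction remaining f = e^(−kτ) = e^(−0.063013×37) ≈ 0.0972.
At steady state, accumulation factor R = 1/(1 − e^(−kτ)) ≈ 1.1077.
Single-dose peak C₀ = D/Vd = 1026/153 ≈ 6.706 mcg/mL.
Steady-state peak Cmax,ss = C₀·R ≈ 6.706 × 1.1077 ≈ 7.428 mcg/mL.

7.4 mcg/mL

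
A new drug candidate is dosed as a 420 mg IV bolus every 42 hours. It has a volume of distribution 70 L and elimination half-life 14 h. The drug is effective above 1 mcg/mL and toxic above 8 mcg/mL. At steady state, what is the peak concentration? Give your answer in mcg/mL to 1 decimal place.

The dosing interval is 3 half-lives, so f = 2^(−3) = 0.125.
At steady state, R = 1/(1 − 0.125) = 8/7.
Single-dose peak C₀ = D/Vd = 420/70 = 6 mcg/mL.
Steady-state peak Cmax,ss = C₀·R = 6 × 8/7 ≈ 6.857 mcg/mL.
Peak 6.9 mcg/mL vs MTC 8 mcg/mL: below toxic threshold.

6.9 mcg/mL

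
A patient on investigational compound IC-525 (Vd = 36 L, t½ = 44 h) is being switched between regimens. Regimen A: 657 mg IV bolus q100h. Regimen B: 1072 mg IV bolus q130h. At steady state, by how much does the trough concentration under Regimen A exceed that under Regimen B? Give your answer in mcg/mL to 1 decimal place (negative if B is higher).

0.4 mcg/mL

Regimen A: f = (1/2)^(100/44) ≈ 0.2069; Cmin,ss = (657/36)·f/(1−f) ≈ 4.761 mcg/mL.
Regimen B: f = (1/2)^(130/44) ≈ 0.1290; Cmin,ss = (1072/36)·f/(1−f) ≈ 4.410 mcg/mL.
Difference ≈ 4.761 − 4.410 ≈ 0.351 mcg/mL.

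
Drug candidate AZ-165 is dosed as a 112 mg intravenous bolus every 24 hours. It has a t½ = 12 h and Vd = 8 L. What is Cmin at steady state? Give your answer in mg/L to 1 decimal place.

The dosing interval is 2 half-lives, so f = 2^(−2) = 0.25.
Accumulation ratio R = 1/(1 − f) = 1/0.75 = 4/3.
Single-dose peak C₀ = D/Vd = 112/8 = 14 mg/L.
Steady-state peak Cmax,ss = C₀·R = 14 × 4/3 ≈ 18.667 mg/L.
Steady-state trough Cmin,ss = Cmax,ss·f ≈ 18.667 × 0.25 ≈ 4.667 mg/L.

4.7 mg/L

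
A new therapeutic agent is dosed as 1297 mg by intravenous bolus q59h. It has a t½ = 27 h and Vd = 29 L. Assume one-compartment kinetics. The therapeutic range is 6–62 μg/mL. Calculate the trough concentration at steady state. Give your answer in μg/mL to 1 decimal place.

k = ln2/t½ = ln2/27 ≈ 0.025672 h⁻¹; fraction remaining f = e^(−kτ) = e^(−0.025672×59) ≈ 0.2199.
Accumulation ratio R = 1/(1 − f) ≈ 1/0.7801 ≈ 1.2819.
Single-dose peak C₀ = D/Vd = 1297/29 ≈ 44.724 μg/mL.
Steady-state peak Cmax,ss = C₀·R ≈ 44.724 × 1.2819 ≈ 57.332 μg/mL.
Steady-state trough Cmin,ss = Cmax,ss·f ≈ 57.332 × 0.2199 ≈ 12.607 μg/mL.
Trough 12.6 μg/mL vs MEC 6 μg/mL: adequate.

12.6 μg/mL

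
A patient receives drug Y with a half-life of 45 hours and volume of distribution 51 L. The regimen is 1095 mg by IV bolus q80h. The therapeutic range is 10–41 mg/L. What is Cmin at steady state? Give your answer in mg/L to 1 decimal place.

8.8 mg/L

Over one 80-h interval, 80/45 ≈ 1.7778 half-lives elapse, leaving f ≈ 0.2916 of each dose.
At steady state, accumulation factor R = 1/(1 − e^(−kτ)) ≈ 1.4116.
Each bolus raises the concentration by D/Vd = 1095/51 ≈ 21.471 mg/L.
Steady-state peak Cmax,ss = C₀·R ≈ 21.471 × 1.4116 ≈ 30.308 mg/L.
Steady-state trough Cmin,ss = Cmax,ss·f ≈ 30.308 × 0.2916 ≈ 8.838 mg/L.
Trough 8.8 mg/L vs MEC 10 mg/L: subtherapeutic.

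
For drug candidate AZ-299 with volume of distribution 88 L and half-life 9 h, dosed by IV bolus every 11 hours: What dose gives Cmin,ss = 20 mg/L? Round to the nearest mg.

τ/t½ = 11/9 ≈ 1.2222, so f = (1/2)^(11/9) ≈ 0.428622.
Cmin,ss = (D/Vd)·f/(1−f), so D = Cmin,ss·Vd·(1−f)/f.
D = 20 × 88 × (1−f)/f ≈ 20 × 88 × 1.33306 ≈ 2346.19 mg.

2346 mg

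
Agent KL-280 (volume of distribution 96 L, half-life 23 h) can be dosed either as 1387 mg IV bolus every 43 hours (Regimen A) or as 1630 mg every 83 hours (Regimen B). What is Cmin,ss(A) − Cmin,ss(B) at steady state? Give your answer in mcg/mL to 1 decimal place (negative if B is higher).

3.9 mcg/mL

Regimen A: f = (1/2)^(43/23) ≈ 0.2737; Cmin,ss = (1387/96)·f/(1−f) ≈ 5.445 mcg/mL.
Regimen B: f = (1/2)^(83/23) ≈ 0.0820; Cmin,ss = (1630/96)·f/(1−f) ≈ 1.517 mcg/mL.
Difference ≈ 5.445 − 1.517 ≈ 3.928 mcg/mL.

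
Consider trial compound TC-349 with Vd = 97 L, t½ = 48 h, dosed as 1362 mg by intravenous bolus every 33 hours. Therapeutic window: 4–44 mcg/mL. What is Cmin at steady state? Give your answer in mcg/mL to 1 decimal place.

23.0 mcg/mL

τ/t½ = 33/48 ≈ 0.6875, so fraction remaining f = (1/2)^(33/48) ≈ 0.6209.
At steady state, accumulation factor R = 1/(1 − e^(−kτ)) ≈ 2.6378.
Single-dose peak C₀ = D/Vd = 1362/97 ≈ 14.041 mcg/mL.
Steady-state peak Cmax,ss = C₀·R ≈ 14.041 × 2.6378 ≈ 37.037 mcg/mL.
Steady-state trough Cmin,ss = Cmax,ss·f ≈ 37.037 × 0.6209 ≈ 22.996 mcg/mL.
Trough 23.0 mcg/mL vs MEC 4 mcg/mL: adequate.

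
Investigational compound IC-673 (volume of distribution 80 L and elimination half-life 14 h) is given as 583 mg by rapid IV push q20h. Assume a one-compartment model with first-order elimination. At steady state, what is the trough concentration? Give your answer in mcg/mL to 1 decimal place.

4.3 mcg/mL

Over one 20-h interval, 20/14 ≈ 1.4286 half-lives elapse, leaving f ≈ 0.3715 of each dose.
Single-dose peak C₀ = D/Vd = 583/80 ≈ 7.287 mcg/mL.
Steady-state trough Cmin,ss = C₀·f/(1−f) ≈ 7.287 × 0.3715/0.6285 ≈ 4.307 mcg/mL.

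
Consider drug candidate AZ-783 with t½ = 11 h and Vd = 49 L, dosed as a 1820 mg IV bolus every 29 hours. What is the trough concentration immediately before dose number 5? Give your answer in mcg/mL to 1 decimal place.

7.1 mcg/mL

f = (1/2)^(τ/t½) = (1/2)^(29/11) ≈ 0.1608.
C₀ = D/Vd = 1820/49 ≈ 37.143 mcg/mL.
Before the 5th dose, 4 doses have been given. Superposition: Cmin = C₀·(f + f² + … + f^4).
≈ 37.143 × (0.1608 + 0.0259 + 0.0042 + 0.0007) ≈ 37.143 × 0.1916 ≈ 7.117 mcg/mL.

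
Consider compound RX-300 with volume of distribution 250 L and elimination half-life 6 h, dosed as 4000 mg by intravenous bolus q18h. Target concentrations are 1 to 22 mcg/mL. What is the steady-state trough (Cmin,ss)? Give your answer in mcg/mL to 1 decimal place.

The dosing interval is 3 half-lives, so f = 2^(−3) = 0.125.
At steady state, R = 1/(1 − 0.125) = 8/7.
Single-dose peak C₀ = D/Vd = 4000/250 = 16 mcg/mL.
Steady-state peak Cmax,ss = C₀·R = 16 × 8/7 ≈ 18.286 mcg/mL.
Steady-state trough Cmin,ss = Cmax,ss·f ≈ 18.286 × 0.125 ≈ 2.286 mcg/mL.
Trough 2.3 mcg/mL vs MEC 1 mcg/mL: adequate.

2.3 mcg/mL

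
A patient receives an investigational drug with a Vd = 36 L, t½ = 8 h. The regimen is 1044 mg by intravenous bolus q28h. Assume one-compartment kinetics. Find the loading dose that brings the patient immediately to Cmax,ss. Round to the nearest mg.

f = (1/2)^(28/8) ≈ 0.088388; accumulation ratio R = 1/(1−f) ≈ 1.09696.
Loading dose to hit Cmax,ss on first dose: D_load = D_maint·R ≈ 1044 × 1.09696 ≈ 1145.23 mg.

1145 mg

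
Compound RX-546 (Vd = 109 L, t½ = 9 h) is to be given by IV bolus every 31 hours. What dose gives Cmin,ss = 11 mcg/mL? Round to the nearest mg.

τ/t½ = 31/9 ≈ 3.4444, so f = (1/2)^(31/9) ≈ 0.091858.
Cmin,ss = (D/Vd)·f/(1−f), so D = Cmin,ss·Vd·(1−f)/f.
D = 11 × 109 × (1−f)/f ≈ 11 × 109 × 9.88637 ≈ 11853.76 mg.

11854 mg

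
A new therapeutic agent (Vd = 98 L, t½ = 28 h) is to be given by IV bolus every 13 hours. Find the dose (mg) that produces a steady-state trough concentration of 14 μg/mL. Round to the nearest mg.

τ/t½ = 13/28 ≈ 0.46429, so f = (1/2)^(13/28) ≈ 0.724830.
Cmin,ss = (D/Vd)·f/(1−f), so D = Cmin,ss·Vd·(1−f)/f.
D = 14 × 98 × (1−f)/f ≈ 14 × 98 × 0.37963 ≈ 520.85 mg.

521 mg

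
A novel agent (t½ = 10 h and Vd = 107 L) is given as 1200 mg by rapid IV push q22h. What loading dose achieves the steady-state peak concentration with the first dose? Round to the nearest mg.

1534 mg

f = (1/2)^(22/10) ≈ 0.217638; accumulation ratio R = 1/(1−f) ≈ 1.27818.
Loading dose to hit Cmax,ss on first dose: D_load = D_maint·R ≈ 1200 × 1.27818 ≈ 1533.82 mg.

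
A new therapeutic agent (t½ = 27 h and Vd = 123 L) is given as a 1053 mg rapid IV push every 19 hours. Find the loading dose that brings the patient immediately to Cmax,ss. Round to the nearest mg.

f = (1/2)^(19/27) ≈ 0.613994; accumulation ratio R = 1/(1−f) ≈ 2.59063.
Loading dose to hit Cmax,ss on first dose: D_load = D_maint·R ≈ 1053 × 2.59063 ≈ 2727.93 mg.

2728 mg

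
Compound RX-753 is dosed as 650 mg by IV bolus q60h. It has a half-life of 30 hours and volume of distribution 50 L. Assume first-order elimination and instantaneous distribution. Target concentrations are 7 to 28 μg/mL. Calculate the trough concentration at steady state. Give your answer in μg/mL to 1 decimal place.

The dosing interval is 2 half-lives, so f = 2^(−2) = 0.25.
At steady state, R = 1/(1 − 0.25) = 4/3.
Single-dose peak C₀ = D/Vd = 650/50 = 13 μg/mL.
Steady-state peak Cmax,ss = C₀·R = 13 × 4/3 ≈ 17.333 μg/mL.
Steady-state trough Cmin,ss = Cmax,ss·f ≈ 17.333 × 0.25 ≈ 4.333 μg/mL.
Trough 4.3 μg/mL vs MEC 7 μg/mL: subtherapeutic.

4.3 μg/mL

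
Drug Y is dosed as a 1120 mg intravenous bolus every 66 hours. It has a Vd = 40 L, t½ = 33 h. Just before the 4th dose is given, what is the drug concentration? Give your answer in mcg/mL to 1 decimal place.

f = (1/2)^(τ/t½) = (1/2)^(66/33) ≈ 0.2500.
C₀ = D/Vd = 1120/40 ≈ 28.000 mcg/mL.
Before the 4th dose, 3 doses have been given. Superposition: Cmin = C₀·(f + f² + … + f^3).
≈ 28.000 × (0.2500 + 0.0625 + 0.0156) ≈ 28.000 × 0.3281 ≈ 9.187 mcg/mL.

9.2 mcg/mL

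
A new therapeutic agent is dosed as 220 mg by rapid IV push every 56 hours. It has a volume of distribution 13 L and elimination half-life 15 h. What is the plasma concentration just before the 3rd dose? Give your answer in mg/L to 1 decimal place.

f = (1/2)^(τ/t½) = (1/2)^(56/15) ≈ 0.0752.
C₀ = D/Vd = 220/13 ≈ 16.923 mg/L.
Before the 3rd dose, 2 doses have been given. Superposition: Cmin = C₀·(f + f²).
≈ 16.923 × (0.0752 + 0.0057) ≈ 16.923 × 0.0809 ≈ 1.369 mg/L.

1.4 mg/L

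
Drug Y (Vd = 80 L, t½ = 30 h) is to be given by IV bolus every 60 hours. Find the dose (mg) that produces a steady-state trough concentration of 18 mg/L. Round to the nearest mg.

4320 mg

τ/t½ = 60/30 ≈ 2, so f = (1/2)^(60/30) ≈ 0.250000.
Cmin,ss = (D/Vd)·f/(1−f), so D = Cmin,ss·Vd·(1−f)/f.
D = 18 × 80 × (1−f)/f ≈ 18 × 80 × 3.00000 ≈ 4320.00 mg.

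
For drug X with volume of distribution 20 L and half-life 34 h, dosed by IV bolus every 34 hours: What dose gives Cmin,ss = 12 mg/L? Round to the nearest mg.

240 mg

τ/t½ = 34/34 ≈ 1, so f = (1/2)^(34/34) ≈ 0.500000.
Cmin,ss = (D/Vd)·f/(1−f), so D = Cmin,ss·Vd·(1−f)/f.
D = 12 × 20 × (1−f)/f ≈ 12 × 20 × 1.00000 ≈ 240.00 mg.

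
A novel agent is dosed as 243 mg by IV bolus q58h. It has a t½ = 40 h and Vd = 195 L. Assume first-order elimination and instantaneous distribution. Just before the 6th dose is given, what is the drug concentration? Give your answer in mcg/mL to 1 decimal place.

f = (1/2)^(τ/t½) = (1/2)^(58/40) ≈ 0.3660.
C₀ = D/Vd = 243/195 ≈ 1.246 mcg/mL.
Before the 6th dose, 5 doses have been given. Superposition: Cmin = C₀·(f + f² + … + f^5).
≈ 1.246 × (0.3660 + 0.1340 + 0.0490 + 0.0179 + 0.0066) ≈ 1.246 × 0.5735 ≈ 0.715 mcg/mL.

0.7 mcg/mL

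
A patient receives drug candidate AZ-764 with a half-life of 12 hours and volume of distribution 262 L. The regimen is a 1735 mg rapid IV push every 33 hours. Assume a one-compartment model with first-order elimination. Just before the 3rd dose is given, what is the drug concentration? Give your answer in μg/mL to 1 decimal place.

f = (1/2)^(τ/t½) = (1/2)^(33/12) ≈ 0.1487.
C₀ = D/Vd = 1735/262 ≈ 6.622 μg/mL.
Before the 3rd dose, 2 doses have been given. Superposition: Cmin = C₀·(f + f²).
≈ 6.622 × (0.1487 + 0.0221) ≈ 6.622 × 0.1708 ≈ 1.131 μg/mL.

1.1 μg/mL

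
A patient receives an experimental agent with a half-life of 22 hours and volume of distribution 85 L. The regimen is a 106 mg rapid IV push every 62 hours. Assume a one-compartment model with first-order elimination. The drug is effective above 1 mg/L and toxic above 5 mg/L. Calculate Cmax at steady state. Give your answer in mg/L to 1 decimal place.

k = ln2/t½ = ln2/22 ≈ 0.031507 h⁻¹; fraction remaining f = e^(−kτ) = e^(−0.031507×62) ≈ 0.1418.
At steady state, accumulation factor R = 1/(1 − e^(−kτ)) ≈ 1.1652.
Single-dose peak C₀ = D/Vd = 106/85 ≈ 1.247 mg/L.
Steady-state peak Cmax,ss = C₀·R ≈ 1.247 × 1.1652 ≈ 1.453 mg/L.
Peak 1.5 mg/L vs MTC 5 mg/L: below toxic threshold.

1.5 mg/L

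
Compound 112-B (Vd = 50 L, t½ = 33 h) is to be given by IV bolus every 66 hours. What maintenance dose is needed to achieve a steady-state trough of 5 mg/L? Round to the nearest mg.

τ/t½ = 66/33 ≈ 2, so f = (1/2)^(66/33) ≈ 0.250000.
Cmin,ss = (D/Vd)·f/(1−f), so D = Cmin,ss·Vd·(1−f)/f.
D = 5 × 50 × (1−f)/f ≈ 5 × 50 × 3.00000 ≈ 750.00 mg.

750 mg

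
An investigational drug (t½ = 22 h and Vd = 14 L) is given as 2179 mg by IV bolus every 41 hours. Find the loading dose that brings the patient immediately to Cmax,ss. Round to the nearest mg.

3005 mg

f = (1/2)^(41/22) ≈ 0.274783; accumulation ratio R = 1/(1−f) ≈ 1.37890.
Loading dose to hit Cmax,ss on first dose: D_load = D_maint·R ≈ 2179 × 1.37890 ≈ 3004.62 mg.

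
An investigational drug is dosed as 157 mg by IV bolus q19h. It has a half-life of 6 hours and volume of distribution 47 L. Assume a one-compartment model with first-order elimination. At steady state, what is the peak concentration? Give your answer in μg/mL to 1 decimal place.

3.8 μg/mL

τ/t½ = 19/6 ≈ 3.1667, so fraction remaining f = (1/2)^(19/6) ≈ 0.1114.
Accumulation ratio R = 1/(1 − f) ≈ 1/0.8886 ≈ 1.1254.
Each bolus raises the concentration by D/Vd = 157/47 ≈ 3.340 μg/mL.
Steady-state peak Cmax,ss = C₀·R ≈ 3.340 × 1.1254 ≈ 3.759 μg/mL.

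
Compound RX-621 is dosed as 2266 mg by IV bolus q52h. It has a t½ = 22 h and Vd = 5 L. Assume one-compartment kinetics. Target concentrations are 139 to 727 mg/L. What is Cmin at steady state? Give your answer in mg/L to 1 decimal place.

109.3 mg/L

τ/t½ = 52/22 ≈ 2.3636, so fraction remaining f = (1/2)^(52/22) ≈ 0.1943.
At steady state, accumulation factor R = 1/(1 − e^(−kτ)) ≈ 1.2412.
Single-dose peak C₀ = D/Vd = 2266/5 ≈ 453.200 mg/L.
Cmax,ss = C₀/(1 − f) ≈ 453.200/0.8057 ≈ 562.492 mg/L.
Steady-state trough Cmin,ss = Cmax,ss·f ≈ 562.492 × 0.1943 ≈ 109.292 mg/L.
Trough 109.3 mg/L vs MEC 139 mg/L: subtherapeutic.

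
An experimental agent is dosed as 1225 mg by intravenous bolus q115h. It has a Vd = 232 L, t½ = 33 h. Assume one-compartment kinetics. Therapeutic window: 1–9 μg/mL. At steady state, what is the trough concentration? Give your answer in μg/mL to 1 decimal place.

τ/t½ = 115/33 ≈ 3.4848, so fraction remaining f = (1/2)^(115/33) ≈ 0.0893.
At steady state, accumulation factor R = 1/(1 − e^(−kτ)) ≈ 1.0981.
Each bolus raises the concentration by D/Vd = 1225/232 ≈ 5.280 μg/mL.
Cmax,ss = C₀/(1 − f) ≈ 5.280/0.9107 ≈ 5.798 μg/mL.
One interval later, Cmin,ss = Cmax,ss·e^(−kτ) ≈ 5.798 × 0.0893 ≈ 0.518 μg/mL.
Trough 0.5 μg/mL vs MEC 1 μg/mL: subtherapeutic.

0.5 μg/mL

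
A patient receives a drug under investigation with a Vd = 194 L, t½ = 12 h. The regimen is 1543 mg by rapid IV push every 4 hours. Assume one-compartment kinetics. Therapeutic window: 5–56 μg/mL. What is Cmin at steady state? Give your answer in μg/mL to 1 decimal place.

k = ln2/t½ = ln2/12 ≈ 0.057762 h⁻¹; fraction remaining f = e^(−kτ) = e^(−0.057762×4) ≈ 0.7937.
Single-dose peak C₀ = D/Vd = 1543/194 ≈ 7.954 μg/mL.
Steady-state trough Cmin,ss = C₀·f/(1−f) ≈ 7.954 × 0.7937/0.2063 ≈ 30.602 μg/mL.
Trough 30.6 μg/mL vs MEC 5 μg/mL: adequate.

30.6 μg/mL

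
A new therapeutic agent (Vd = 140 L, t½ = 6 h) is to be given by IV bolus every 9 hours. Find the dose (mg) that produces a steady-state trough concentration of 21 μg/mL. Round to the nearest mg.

τ/t½ = 9/6 ≈ 1.5, so f = (1/2)^(9/6) ≈ 0.353553.
Cmin,ss = (D/Vd)·f/(1−f), so D = Cmin,ss·Vd·(1−f)/f.
D = 21 × 140 × (1−f)/f ≈ 21 × 140 × 1.82843 ≈ 5375.58 mg.

5376 mg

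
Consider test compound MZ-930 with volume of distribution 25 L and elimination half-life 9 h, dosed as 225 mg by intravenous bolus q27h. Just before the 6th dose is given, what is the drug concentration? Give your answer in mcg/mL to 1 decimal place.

1.3 mcg/mL

f = (1/2)^(τ/t½) = (1/2)^(27/9) ≈ 0.1250.
C₀ = D/Vd = 225/25 ≈ 9.000 mcg/mL.
Before the 6th dose, 5 doses have been given. Superposition: Cmin = C₀·(f + f² + … + f^5).
≈ 9.000 × (0.1250 + 0.0156 + 0.0020 + 0.0002 + 0.0000) ≈ 9.000 × 0.1428 ≈ 1.285 mcg/mL.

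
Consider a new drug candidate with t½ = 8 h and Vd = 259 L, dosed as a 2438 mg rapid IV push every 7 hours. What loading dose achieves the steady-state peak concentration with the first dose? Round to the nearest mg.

f = (1/2)^(7/8) ≈ 0.545254; accumulation ratio R = 1/(1−f) ≈ 2.19903.
Loading dose to hit Cmax,ss on first dose: D_load = D_maint·R ≈ 2438 × 2.19903 ≈ 5361.24 mg.

5361 mg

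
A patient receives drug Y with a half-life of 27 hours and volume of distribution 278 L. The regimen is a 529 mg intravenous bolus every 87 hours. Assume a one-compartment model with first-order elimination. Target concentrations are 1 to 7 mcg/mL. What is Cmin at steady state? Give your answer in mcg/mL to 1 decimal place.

τ/t½ = 87/27 ≈ 3.2222, so fraction remaining f = (1/2)^(87/27) ≈ 0.1072.
Each bolus raises the concentration by D/Vd = 529/278 ≈ 1.903 mcg/mL.
Steady-state trough Cmin,ss = C₀·f/(1−f) ≈ 1.903 × 0.1072/0.8928 ≈ 0.228 mcg/mL.
Trough 0.2 mcg/mL vs MEC 1 mcg/mL: subtherapeutic.

0.2 mcg/mL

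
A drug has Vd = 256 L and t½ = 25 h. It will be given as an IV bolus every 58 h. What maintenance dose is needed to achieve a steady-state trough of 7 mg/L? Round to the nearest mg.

7156 mg

τ/t½ = 58/25 ≈ 2.32, so f = (1/2)^(58/25) ≈ 0.200267.
Cmin,ss = (D/Vd)·f/(1−f), so D = Cmin,ss·Vd·(1−f)/f.
D = 7 × 256 × (1−f)/f ≈ 7 × 256 × 3.99333 ≈ 7156.05 mg.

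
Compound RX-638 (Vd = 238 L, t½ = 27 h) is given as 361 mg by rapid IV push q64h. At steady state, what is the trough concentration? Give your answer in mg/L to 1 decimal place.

0.4 mg/L

τ/t½ = 64/27 ≈ 2.3704, so fraction remaining f = (1/2)^(64/27) ≈ 0.1934.
At steady state, accumulation factor R = 1/(1 − e^(−kτ)) ≈ 1.2398.
Each bolus raises the concentration by D/Vd = 361/238 ≈ 1.517 mg/L.
Cmax,ss = C₀/(1 − f) ≈ 1.517/0.8066 ≈ 1.881 mg/L.
Steady-state trough Cmin,ss = Cmax,ss·f ≈ 1.881 × 0.1934 ≈ 0.364 mg/L.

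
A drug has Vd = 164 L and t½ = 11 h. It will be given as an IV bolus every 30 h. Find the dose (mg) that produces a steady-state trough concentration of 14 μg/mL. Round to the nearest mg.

τ/t½ = 30/11 ≈ 2.7273, so f = (1/2)^(30/11) ≈ 0.151011.
Cmin,ss = (D/Vd)·f/(1−f), so D = Cmin,ss·Vd·(1−f)/f.
D = 14 × 164 × (1−f)/f ≈ 14 × 164 × 5.62203 ≈ 12908.18 mg.

12908 mg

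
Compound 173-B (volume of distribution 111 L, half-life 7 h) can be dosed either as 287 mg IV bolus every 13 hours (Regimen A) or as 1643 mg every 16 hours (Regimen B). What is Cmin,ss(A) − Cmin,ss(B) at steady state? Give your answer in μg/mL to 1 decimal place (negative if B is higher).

Regimen A: f = (1/2)^(13/7) ≈ 0.2760; Cmin,ss = (287/111)·f/(1−f) ≈ 0.986 μg/mL.
Regimen B: f = (1/2)^(16/7) ≈ 0.2051; Cmin,ss = (1643/111)·f/(1−f) ≈ 3.819 μg/mL.
Difference ≈ 0.986 − 3.819 ≈ -2.833 μg/mL.

-2.8 μg/mL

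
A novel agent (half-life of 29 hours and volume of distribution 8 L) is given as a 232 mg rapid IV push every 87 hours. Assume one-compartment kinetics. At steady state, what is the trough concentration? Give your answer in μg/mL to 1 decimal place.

4.1 μg/mL

τ = 87 h = 3 half-lives, so f = (1/2)^3 = 0.125.
At steady state, R = 1/(1 − 0.125) = 8/7.
Single-dose peak C₀ = D/Vd = 232/8 = 29 μg/mL.
Steady-state peak Cmax,ss = C₀·R = 29 × 8/7 ≈ 33.143 μg/mL.
Steady-state trough Cmin,ss = Cmax,ss·f ≈ 33.143 × 0.125 ≈ 4.143 μg/mL.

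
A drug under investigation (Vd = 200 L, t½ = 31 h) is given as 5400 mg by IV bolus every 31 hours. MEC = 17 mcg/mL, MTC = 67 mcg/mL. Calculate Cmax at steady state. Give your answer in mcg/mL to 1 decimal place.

τ = 31 h = 1 half-life, so f = (1/2)^1 = 0.5.
Accumulation ratio R = 1/(1 − f) = 1/0.5 = 2/1.
Single-dose peak C₀ = D/Vd = 5400/200 = 27 mcg/mL.
Steady-state peak Cmax,ss = C₀·R = 27 × 2/1 ≈ 54.000 mcg/mL.
Peak 54.0 mcg/mL vs MTC 67 mcg/mL: below toxic threshold.

54.0 mcg/mL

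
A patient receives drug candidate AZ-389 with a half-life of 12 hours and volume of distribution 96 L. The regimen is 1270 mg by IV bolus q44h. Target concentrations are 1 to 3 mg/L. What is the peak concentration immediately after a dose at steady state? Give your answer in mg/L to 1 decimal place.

Over one 44-h interval, 44/12 ≈ 3.6667 half-lives elapse, leaving f ≈ 0.0787 of each dose.
At steady state, accumulation factor R = 1/(1 − e^(−kτ)) ≈ 1.0854.
Each bolus raises the concentration by D/Vd = 1270/96 ≈ 13.229 mg/L.
Steady-state peak Cmax,ss = C₀·R ≈ 13.229 × 1.0854 ≈ 14.359 mg/L.
Peak 14.4 mg/L vs MTC 3 mg/L: exceeds toxic threshold.

14.4 mg/L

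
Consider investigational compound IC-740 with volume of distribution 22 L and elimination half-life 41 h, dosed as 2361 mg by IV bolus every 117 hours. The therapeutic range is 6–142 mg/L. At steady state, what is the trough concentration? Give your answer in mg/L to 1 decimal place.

17.2 mg/L

k = ln2/t½ = ln2/41 ≈ 0.016906 h⁻¹; fraction remaining f = e^(−kτ) = e^(−0.016906×117) ≈ 0.1383.
At steady state, accumulation factor R = 1/(1 − e^(−kτ)) ≈ 1.1605.
Each bolus raises the concentration by D/Vd = 2361/22 ≈ 107.318 mg/L.
Cmax,ss = C₀/(1 − f) ≈ 107.318/0.8617 ≈ 124.542 mg/L.
One interval later, Cmin,ss = Cmax,ss·e^(−kτ) ≈ 124.542 × 0.1383 ≈ 17.224 mg/L.
Trough 17.2 mg/L vs MEC 6 mg/L: adequate.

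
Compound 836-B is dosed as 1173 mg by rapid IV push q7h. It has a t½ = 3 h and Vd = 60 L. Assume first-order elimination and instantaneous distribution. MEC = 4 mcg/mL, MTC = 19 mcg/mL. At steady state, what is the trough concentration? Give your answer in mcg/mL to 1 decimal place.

4.8 mcg/mL

Over one 7-h interval, 7/3 ≈ 2.3333 half-lives elapse, leaving f ≈ 0.1984 of each dose.
Single-dose peak C₀ = D/Vd = 1173/60 ≈ 19.550 mcg/mL.
Steady-state trough Cmin,ss = C₀·f/(1−f) ≈ 19.550 × 0.1984/0.8016 ≈ 4.839 mcg/mL.
Trough 4.8 mcg/mL vs MEC 4 mcg/mL: adequate.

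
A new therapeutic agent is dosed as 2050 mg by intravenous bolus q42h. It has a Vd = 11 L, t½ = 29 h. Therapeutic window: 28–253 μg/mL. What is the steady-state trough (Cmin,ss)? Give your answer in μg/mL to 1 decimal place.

k = ln2/t½ = ln2/29 ≈ 0.023902 h⁻¹; fraction remaining f = e^(−kτ) = e^(−0.023902×42) ≈ 0.3665.
At steady state, accumulation factor R = 1/(1 − e^(−kτ)) ≈ 1.5785.
Single-dose peak C₀ = D/Vd = 2050/11 ≈ 186.364 μg/mL.
Steady-state peak Cmax,ss = C₀·R ≈ 186.364 × 1.5785 ≈ 294.176 μg/mL.
Steady-state trough Cmin,ss = Cmax,ss·f ≈ 294.176 × 0.3665 ≈ 107.816 μg/mL.
Trough 107.8 μg/mL vs MEC 28 μg/mL: adequate.

107.8 μg/mL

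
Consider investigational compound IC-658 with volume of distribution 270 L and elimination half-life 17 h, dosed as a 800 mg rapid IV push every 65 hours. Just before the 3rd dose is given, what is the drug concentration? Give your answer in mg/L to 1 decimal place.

f = (1/2)^(τ/t½) = (1/2)^(65/17) ≈ 0.0706.
C₀ = D/Vd = 800/270 ≈ 2.963 mg/L.
Before the 3rd dose, 2 doses have been given. Superposition: Cmin = C₀·(f + f²).
≈ 2.963 × (0.0706 + 0.0050) ≈ 2.963 × 0.0756 ≈ 0.224 mg/L.

0.2 mg/L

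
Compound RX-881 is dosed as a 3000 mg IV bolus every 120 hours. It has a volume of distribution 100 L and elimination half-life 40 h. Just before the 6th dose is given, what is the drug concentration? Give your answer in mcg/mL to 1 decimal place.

4.3 mcg/mL

f = (1/2)^(τ/t½) = (1/2)^(120/40) ≈ 0.1250.
C₀ = D/Vd = 3000/100 ≈ 30.000 mcg/mL.
Before the 6th dose, 5 doses have been given. Superposition: Cmin = C₀·(f + f² + … + f^5).
≈ 30.000 × (0.1250 + 0.0156 + 0.0020 + 0.0002 + 0.0000) ≈ 30.000 × 0.1428 ≈ 4.284 mcg/mL.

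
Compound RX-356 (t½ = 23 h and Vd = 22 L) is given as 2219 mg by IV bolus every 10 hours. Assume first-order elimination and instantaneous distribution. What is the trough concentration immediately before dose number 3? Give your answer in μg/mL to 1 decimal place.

129.8 μg/mL

f = (1/2)^(τ/t½) = (1/2)^(10/23) ≈ 0.7398.
C₀ = D/Vd = 2219/22 ≈ 100.864 μg/mL.
Before the 3rd dose, 2 doses have been given. Superposition: Cmin = C₀·(f + f²).
≈ 100.864 × (0.7398 + 0.5473) ≈ 100.864 × 1.2871 ≈ 129.822 μg/mL.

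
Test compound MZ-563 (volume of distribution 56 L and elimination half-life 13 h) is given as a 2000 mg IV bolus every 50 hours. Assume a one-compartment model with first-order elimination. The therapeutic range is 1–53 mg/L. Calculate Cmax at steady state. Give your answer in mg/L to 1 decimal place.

38.4 mg/L

Over one 50-h interval, 50/13 ≈ 3.8462 half-lives elapse, leaving f ≈ 0.0695 of each dose.
Accumulation ratio R = 1/(1 − f) ≈ 1/0.9305 ≈ 1.0747.
Single-dose peak C₀ = D/Vd = 2000/56 ≈ 35.714 mg/L.
Steady-state peak Cmax,ss = C₀·R ≈ 35.714 × 1.0747 ≈ 38.382 mg/L.
Peak 38.4 mg/L vs MTC 53 mg/L: below toxic threshold.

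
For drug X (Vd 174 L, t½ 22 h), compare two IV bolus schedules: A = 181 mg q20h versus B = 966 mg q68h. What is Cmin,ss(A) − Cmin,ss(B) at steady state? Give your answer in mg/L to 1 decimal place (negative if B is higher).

Regimen A: f = (1/2)^(20/22) ≈ 0.5325; Cmin,ss = (181/174)·f/(1−f) ≈ 1.185 mg/L.
Regimen B: f = (1/2)^(68/22) ≈ 0.1174; Cmin,ss = (966/174)·f/(1−f) ≈ 0.738 mg/L.
Difference ≈ 1.185 − 0.738 ≈ 0.447 mg/L.

0.4 mg/L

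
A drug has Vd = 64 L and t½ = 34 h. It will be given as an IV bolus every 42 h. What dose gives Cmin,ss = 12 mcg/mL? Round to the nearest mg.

τ/t½ = 42/34 ≈ 1.2353, so f = (1/2)^(42/34) ≈ 0.424756.
Cmin,ss = (D/Vd)·f/(1−f), so D = Cmin,ss·Vd·(1−f)/f.
D = 12 × 64 × (1−f)/f ≈ 12 × 64 × 1.35429 ≈ 1040.09 mg.

1040 mg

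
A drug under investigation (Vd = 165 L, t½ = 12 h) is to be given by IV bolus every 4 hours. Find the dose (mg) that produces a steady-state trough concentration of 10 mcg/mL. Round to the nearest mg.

429 mg

τ/t½ = 4/12 ≈ 0.33333, so f = (1/2)^(4/12) ≈ 0.793701.
Cmin,ss = (D/Vd)·f/(1−f), so D = Cmin,ss·Vd·(1−f)/f.
D = 10 × 165 × (1−f)/f ≈ 10 × 165 × 0.25992 ≈ 428.87 mg.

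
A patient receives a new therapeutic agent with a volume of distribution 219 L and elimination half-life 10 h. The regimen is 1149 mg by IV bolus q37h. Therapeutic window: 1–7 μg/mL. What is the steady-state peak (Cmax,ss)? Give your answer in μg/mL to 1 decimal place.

τ/t½ = 37/10 ≈ 3.7, so fraction remaining f = (1/2)^(37/10) ≈ 0.0769.
At steady state, accumulation factor R = 1/(1 − e^(−kτ)) ≈ 1.0833.
Single-dose peak C₀ = D/Vd = 1149/219 ≈ 5.247 μg/mL.
Steady-state peak Cmax,ss = C₀·R ≈ 5.247 × 1.0833 ≈ 5.684 μg/mL.
Peak 5.7 μg/mL vs MTC 7 μg/mL: below toxic threshold.

5.7 μg/mL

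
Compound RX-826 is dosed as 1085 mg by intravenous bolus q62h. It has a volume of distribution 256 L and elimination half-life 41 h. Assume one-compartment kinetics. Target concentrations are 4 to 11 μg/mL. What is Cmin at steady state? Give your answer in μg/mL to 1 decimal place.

Over one 62-h interval, 62/41 ≈ 1.5122 half-lives elapse, leaving f ≈ 0.3506 of each dose.
Each bolus raises the concentration by D/Vd = 1085/256 ≈ 4.238 μg/mL.
Steady-state trough Cmin,ss = C₀·f/(1−f) ≈ 4.238 × 0.3506/0.6494 ≈ 2.288 μg/mL.
Trough 2.3 μg/mL vs MEC 4 μg/mL: subtherapeutic.

2.3 μg/mL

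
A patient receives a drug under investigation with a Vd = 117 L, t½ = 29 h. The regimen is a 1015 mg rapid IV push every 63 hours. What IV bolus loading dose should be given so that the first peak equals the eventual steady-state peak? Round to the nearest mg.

f = (1/2)^(63/29) ≈ 0.221839; accumulation ratio R = 1/(1−f) ≈ 1.28508.
Loading dose to hit Cmax,ss on first dose: D_load = D_maint·R ≈ 1015 × 1.28508 ≈ 1304.36 mg.

1304 mg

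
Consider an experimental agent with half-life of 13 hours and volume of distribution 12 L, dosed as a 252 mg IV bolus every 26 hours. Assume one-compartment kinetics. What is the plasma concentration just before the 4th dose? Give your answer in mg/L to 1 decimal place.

f = (1/2)^(τ/t½) = (1/2)^(26/13) ≈ 0.2500.
C₀ = D/Vd = 252/12 ≈ 21.000 mg/L.
Before the 4th dose, 3 doses have been given. Superposition: Cmin = C₀·(f + f² + … + f^3).
≈ 21.000 × (0.2500 + 0.0625 + 0.0156) ≈ 21.000 × 0.3281 ≈ 6.890 mg/L.

6.9 mg/L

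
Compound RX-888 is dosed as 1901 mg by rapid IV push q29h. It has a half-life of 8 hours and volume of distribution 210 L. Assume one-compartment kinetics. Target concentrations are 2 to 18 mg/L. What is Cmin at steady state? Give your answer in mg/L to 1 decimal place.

0.8 mg/L

k = ln2/t½ = ln2/8 ≈ 0.086643 h⁻¹; fraction remaining f = e^(−kτ) = e^(−0.086643×29) ≈ 0.0811.
Each bolus raises the concentration by D/Vd = 1901/210 ≈ 9.052 mg/L.
Steady-state trough Cmin,ss = C₀·f/(1−f) ≈ 9.052 × 0.0811/0.9189 ≈ 0.799 mg/L.
Trough 0.8 mg/L vs MEC 2 mg/L: subtherapeutic.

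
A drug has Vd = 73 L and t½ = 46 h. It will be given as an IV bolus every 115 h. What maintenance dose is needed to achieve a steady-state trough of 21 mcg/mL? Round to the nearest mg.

7139 mg

τ/t½ = 115/46 ≈ 2.5, so f = (1/2)^(115/46) ≈ 0.176777.
Cmin,ss = (D/Vd)·f/(1−f), so D = Cmin,ss·Vd·(1−f)/f.
D = 21 × 73 × (1−f)/f ≈ 21 × 73 × 4.65684 ≈ 7138.94 mg.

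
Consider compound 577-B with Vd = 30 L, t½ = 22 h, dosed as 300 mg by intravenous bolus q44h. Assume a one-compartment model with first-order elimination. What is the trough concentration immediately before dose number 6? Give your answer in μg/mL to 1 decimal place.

f = (1/2)^(τ/t½) = (1/2)^(44/22) ≈ 0.2500.
C₀ = D/Vd = 300/30 ≈ 10.000 μg/mL.
Before the 6th dose, 5 doses have been given. Superposition: Cmin = C₀·(f + f² + … + f^5).
≈ 10.000 × (0.2500 + 0.0625 + 0.0156 + 0.0039 + 0.0010) ≈ 10.000 × 0.3330 ≈ 3.330 μg/mL.

3.3 μg/mL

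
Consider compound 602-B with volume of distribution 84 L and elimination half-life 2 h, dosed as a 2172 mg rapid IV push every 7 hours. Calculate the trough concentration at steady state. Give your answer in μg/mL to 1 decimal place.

τ/t½ = 7/2 ≈ 3.5, so fraction remaining f = (1/2)^(7/2) ≈ 0.0884.
Accumulation ratio R = 1/(1 − f) ≈ 1/0.9116 ≈ 1.0970.
Each bolus raises the concentration by D/Vd = 2172/84 ≈ 25.857 μg/mL.
Steady-state peak Cmax,ss = C₀·R ≈ 25.857 × 1.0970 ≈ 28.365 μg/mL.
Steady-state trough Cmin,ss = Cmax,ss·f ≈ 28.365 × 0.0884 ≈ 2.507 μg/mL.

2.5 μg/mL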